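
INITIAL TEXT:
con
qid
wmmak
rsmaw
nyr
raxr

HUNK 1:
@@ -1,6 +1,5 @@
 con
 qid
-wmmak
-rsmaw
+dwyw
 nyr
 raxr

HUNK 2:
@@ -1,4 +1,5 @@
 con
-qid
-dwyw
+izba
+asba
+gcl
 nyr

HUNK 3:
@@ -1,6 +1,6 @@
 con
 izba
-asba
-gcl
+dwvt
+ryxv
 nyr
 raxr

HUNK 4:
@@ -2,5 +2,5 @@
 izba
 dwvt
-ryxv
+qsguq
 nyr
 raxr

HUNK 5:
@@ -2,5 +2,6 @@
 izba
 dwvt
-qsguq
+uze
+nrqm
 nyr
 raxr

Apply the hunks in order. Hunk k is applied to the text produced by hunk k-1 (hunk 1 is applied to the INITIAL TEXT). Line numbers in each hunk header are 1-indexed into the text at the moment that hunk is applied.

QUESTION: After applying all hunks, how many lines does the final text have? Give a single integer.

Answer: 7

Derivation:
Hunk 1: at line 1 remove [wmmak,rsmaw] add [dwyw] -> 5 lines: con qid dwyw nyr raxr
Hunk 2: at line 1 remove [qid,dwyw] add [izba,asba,gcl] -> 6 lines: con izba asba gcl nyr raxr
Hunk 3: at line 1 remove [asba,gcl] add [dwvt,ryxv] -> 6 lines: con izba dwvt ryxv nyr raxr
Hunk 4: at line 2 remove [ryxv] add [qsguq] -> 6 lines: con izba dwvt qsguq nyr raxr
Hunk 5: at line 2 remove [qsguq] add [uze,nrqm] -> 7 lines: con izba dwvt uze nrqm nyr raxr
Final line count: 7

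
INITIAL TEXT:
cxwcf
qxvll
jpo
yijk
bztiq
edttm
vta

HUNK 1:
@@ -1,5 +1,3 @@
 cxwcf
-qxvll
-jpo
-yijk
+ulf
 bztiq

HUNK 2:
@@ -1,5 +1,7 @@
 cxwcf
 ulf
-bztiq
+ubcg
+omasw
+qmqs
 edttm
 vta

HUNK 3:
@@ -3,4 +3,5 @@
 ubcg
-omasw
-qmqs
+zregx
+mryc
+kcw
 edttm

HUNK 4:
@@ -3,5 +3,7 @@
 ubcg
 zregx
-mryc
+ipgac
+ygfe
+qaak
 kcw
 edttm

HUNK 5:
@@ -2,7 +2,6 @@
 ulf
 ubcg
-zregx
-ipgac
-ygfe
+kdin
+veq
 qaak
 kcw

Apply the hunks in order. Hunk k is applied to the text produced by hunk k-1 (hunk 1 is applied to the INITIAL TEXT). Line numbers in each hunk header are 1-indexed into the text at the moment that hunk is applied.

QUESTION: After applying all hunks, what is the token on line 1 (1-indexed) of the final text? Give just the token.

Answer: cxwcf

Derivation:
Hunk 1: at line 1 remove [qxvll,jpo,yijk] add [ulf] -> 5 lines: cxwcf ulf bztiq edttm vta
Hunk 2: at line 1 remove [bztiq] add [ubcg,omasw,qmqs] -> 7 lines: cxwcf ulf ubcg omasw qmqs edttm vta
Hunk 3: at line 3 remove [omasw,qmqs] add [zregx,mryc,kcw] -> 8 lines: cxwcf ulf ubcg zregx mryc kcw edttm vta
Hunk 4: at line 3 remove [mryc] add [ipgac,ygfe,qaak] -> 10 lines: cxwcf ulf ubcg zregx ipgac ygfe qaak kcw edttm vta
Hunk 5: at line 2 remove [zregx,ipgac,ygfe] add [kdin,veq] -> 9 lines: cxwcf ulf ubcg kdin veq qaak kcw edttm vta
Final line 1: cxwcf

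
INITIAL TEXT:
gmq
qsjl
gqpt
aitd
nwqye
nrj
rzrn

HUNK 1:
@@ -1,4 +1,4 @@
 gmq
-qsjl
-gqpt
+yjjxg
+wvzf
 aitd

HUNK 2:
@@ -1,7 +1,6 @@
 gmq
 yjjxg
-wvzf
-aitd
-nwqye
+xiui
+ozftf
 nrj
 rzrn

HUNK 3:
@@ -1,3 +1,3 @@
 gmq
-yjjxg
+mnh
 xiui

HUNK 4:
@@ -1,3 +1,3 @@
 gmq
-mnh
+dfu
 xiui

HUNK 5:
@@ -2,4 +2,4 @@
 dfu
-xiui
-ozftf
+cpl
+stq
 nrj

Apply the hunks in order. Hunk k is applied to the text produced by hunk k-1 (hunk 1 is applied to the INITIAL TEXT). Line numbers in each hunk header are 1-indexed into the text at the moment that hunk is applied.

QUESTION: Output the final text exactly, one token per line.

Answer: gmq
dfu
cpl
stq
nrj
rzrn

Derivation:
Hunk 1: at line 1 remove [qsjl,gqpt] add [yjjxg,wvzf] -> 7 lines: gmq yjjxg wvzf aitd nwqye nrj rzrn
Hunk 2: at line 1 remove [wvzf,aitd,nwqye] add [xiui,ozftf] -> 6 lines: gmq yjjxg xiui ozftf nrj rzrn
Hunk 3: at line 1 remove [yjjxg] add [mnh] -> 6 lines: gmq mnh xiui ozftf nrj rzrn
Hunk 4: at line 1 remove [mnh] add [dfu] -> 6 lines: gmq dfu xiui ozftf nrj rzrn
Hunk 5: at line 2 remove [xiui,ozftf] add [cpl,stq] -> 6 lines: gmq dfu cpl stq nrj rzrn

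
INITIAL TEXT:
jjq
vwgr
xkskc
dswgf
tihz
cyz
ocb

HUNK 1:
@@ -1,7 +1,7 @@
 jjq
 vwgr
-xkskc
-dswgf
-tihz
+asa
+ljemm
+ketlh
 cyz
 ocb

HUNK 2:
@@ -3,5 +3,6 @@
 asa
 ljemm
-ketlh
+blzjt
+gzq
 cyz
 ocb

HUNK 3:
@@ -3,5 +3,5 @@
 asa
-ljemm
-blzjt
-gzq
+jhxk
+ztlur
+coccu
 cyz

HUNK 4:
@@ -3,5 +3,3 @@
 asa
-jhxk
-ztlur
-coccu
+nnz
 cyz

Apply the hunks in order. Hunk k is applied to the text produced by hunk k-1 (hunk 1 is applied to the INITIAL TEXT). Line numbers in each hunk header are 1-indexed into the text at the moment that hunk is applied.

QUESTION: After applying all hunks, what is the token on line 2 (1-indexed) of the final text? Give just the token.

Answer: vwgr

Derivation:
Hunk 1: at line 1 remove [xkskc,dswgf,tihz] add [asa,ljemm,ketlh] -> 7 lines: jjq vwgr asa ljemm ketlh cyz ocb
Hunk 2: at line 3 remove [ketlh] add [blzjt,gzq] -> 8 lines: jjq vwgr asa ljemm blzjt gzq cyz ocb
Hunk 3: at line 3 remove [ljemm,blzjt,gzq] add [jhxk,ztlur,coccu] -> 8 lines: jjq vwgr asa jhxk ztlur coccu cyz ocb
Hunk 4: at line 3 remove [jhxk,ztlur,coccu] add [nnz] -> 6 lines: jjq vwgr asa nnz cyz ocb
Final line 2: vwgr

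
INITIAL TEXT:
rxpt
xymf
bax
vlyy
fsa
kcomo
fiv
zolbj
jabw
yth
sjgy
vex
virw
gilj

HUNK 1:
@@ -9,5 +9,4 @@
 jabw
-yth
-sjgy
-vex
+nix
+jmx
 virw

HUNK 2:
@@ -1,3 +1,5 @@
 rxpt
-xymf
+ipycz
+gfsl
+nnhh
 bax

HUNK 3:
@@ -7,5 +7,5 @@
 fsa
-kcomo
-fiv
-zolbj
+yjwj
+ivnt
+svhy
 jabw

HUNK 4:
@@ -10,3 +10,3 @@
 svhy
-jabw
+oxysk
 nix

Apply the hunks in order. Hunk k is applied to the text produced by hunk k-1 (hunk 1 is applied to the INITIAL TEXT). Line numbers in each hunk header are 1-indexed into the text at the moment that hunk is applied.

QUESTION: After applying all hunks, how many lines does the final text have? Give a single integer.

Hunk 1: at line 9 remove [yth,sjgy,vex] add [nix,jmx] -> 13 lines: rxpt xymf bax vlyy fsa kcomo fiv zolbj jabw nix jmx virw gilj
Hunk 2: at line 1 remove [xymf] add [ipycz,gfsl,nnhh] -> 15 lines: rxpt ipycz gfsl nnhh bax vlyy fsa kcomo fiv zolbj jabw nix jmx virw gilj
Hunk 3: at line 7 remove [kcomo,fiv,zolbj] add [yjwj,ivnt,svhy] -> 15 lines: rxpt ipycz gfsl nnhh bax vlyy fsa yjwj ivnt svhy jabw nix jmx virw gilj
Hunk 4: at line 10 remove [jabw] add [oxysk] -> 15 lines: rxpt ipycz gfsl nnhh bax vlyy fsa yjwj ivnt svhy oxysk nix jmx virw gilj
Final line count: 15

Answer: 15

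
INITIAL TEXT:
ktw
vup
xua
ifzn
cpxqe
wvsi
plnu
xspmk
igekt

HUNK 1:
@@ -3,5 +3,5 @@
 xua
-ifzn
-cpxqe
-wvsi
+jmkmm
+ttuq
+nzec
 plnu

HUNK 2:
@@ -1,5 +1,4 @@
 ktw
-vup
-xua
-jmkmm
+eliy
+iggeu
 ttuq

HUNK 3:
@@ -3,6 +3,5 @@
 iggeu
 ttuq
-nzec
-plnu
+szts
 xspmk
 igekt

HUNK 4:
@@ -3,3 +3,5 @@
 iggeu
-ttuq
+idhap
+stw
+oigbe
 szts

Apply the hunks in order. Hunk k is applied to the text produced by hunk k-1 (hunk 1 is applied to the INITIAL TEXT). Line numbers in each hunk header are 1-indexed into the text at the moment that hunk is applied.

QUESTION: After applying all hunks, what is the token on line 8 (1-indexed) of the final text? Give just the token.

Hunk 1: at line 3 remove [ifzn,cpxqe,wvsi] add [jmkmm,ttuq,nzec] -> 9 lines: ktw vup xua jmkmm ttuq nzec plnu xspmk igekt
Hunk 2: at line 1 remove [vup,xua,jmkmm] add [eliy,iggeu] -> 8 lines: ktw eliy iggeu ttuq nzec plnu xspmk igekt
Hunk 3: at line 3 remove [nzec,plnu] add [szts] -> 7 lines: ktw eliy iggeu ttuq szts xspmk igekt
Hunk 4: at line 3 remove [ttuq] add [idhap,stw,oigbe] -> 9 lines: ktw eliy iggeu idhap stw oigbe szts xspmk igekt
Final line 8: xspmk

Answer: xspmk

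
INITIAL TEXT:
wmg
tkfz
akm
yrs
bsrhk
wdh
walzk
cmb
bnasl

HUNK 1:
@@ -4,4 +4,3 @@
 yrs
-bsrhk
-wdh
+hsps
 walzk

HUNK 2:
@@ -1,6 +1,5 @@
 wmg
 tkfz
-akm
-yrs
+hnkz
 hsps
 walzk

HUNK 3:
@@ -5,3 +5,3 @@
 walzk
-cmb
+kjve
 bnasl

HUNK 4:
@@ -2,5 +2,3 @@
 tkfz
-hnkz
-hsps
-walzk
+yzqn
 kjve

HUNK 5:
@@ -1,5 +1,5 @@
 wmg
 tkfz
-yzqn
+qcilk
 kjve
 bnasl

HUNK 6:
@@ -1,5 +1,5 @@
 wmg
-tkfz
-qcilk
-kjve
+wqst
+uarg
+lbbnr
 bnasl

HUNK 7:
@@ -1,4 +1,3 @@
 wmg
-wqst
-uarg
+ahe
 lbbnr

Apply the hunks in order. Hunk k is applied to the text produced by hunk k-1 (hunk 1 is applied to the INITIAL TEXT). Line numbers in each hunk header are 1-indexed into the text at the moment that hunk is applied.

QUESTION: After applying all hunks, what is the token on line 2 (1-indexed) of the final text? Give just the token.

Answer: ahe

Derivation:
Hunk 1: at line 4 remove [bsrhk,wdh] add [hsps] -> 8 lines: wmg tkfz akm yrs hsps walzk cmb bnasl
Hunk 2: at line 1 remove [akm,yrs] add [hnkz] -> 7 lines: wmg tkfz hnkz hsps walzk cmb bnasl
Hunk 3: at line 5 remove [cmb] add [kjve] -> 7 lines: wmg tkfz hnkz hsps walzk kjve bnasl
Hunk 4: at line 2 remove [hnkz,hsps,walzk] add [yzqn] -> 5 lines: wmg tkfz yzqn kjve bnasl
Hunk 5: at line 1 remove [yzqn] add [qcilk] -> 5 lines: wmg tkfz qcilk kjve bnasl
Hunk 6: at line 1 remove [tkfz,qcilk,kjve] add [wqst,uarg,lbbnr] -> 5 lines: wmg wqst uarg lbbnr bnasl
Hunk 7: at line 1 remove [wqst,uarg] add [ahe] -> 4 lines: wmg ahe lbbnr bnasl
Final line 2: ahe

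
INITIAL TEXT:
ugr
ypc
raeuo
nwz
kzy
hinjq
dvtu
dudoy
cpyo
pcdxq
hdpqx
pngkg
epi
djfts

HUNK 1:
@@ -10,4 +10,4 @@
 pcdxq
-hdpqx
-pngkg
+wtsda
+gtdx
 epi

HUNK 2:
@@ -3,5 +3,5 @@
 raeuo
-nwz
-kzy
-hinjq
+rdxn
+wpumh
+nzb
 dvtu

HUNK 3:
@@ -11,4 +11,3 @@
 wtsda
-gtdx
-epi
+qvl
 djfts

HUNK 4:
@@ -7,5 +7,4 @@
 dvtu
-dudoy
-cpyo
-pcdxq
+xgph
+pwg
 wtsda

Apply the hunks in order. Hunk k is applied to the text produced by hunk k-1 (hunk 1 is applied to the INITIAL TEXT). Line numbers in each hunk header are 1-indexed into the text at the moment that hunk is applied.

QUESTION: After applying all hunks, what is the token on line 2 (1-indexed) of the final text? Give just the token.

Hunk 1: at line 10 remove [hdpqx,pngkg] add [wtsda,gtdx] -> 14 lines: ugr ypc raeuo nwz kzy hinjq dvtu dudoy cpyo pcdxq wtsda gtdx epi djfts
Hunk 2: at line 3 remove [nwz,kzy,hinjq] add [rdxn,wpumh,nzb] -> 14 lines: ugr ypc raeuo rdxn wpumh nzb dvtu dudoy cpyo pcdxq wtsda gtdx epi djfts
Hunk 3: at line 11 remove [gtdx,epi] add [qvl] -> 13 lines: ugr ypc raeuo rdxn wpumh nzb dvtu dudoy cpyo pcdxq wtsda qvl djfts
Hunk 4: at line 7 remove [dudoy,cpyo,pcdxq] add [xgph,pwg] -> 12 lines: ugr ypc raeuo rdxn wpumh nzb dvtu xgph pwg wtsda qvl djfts
Final line 2: ypc

Answer: ypc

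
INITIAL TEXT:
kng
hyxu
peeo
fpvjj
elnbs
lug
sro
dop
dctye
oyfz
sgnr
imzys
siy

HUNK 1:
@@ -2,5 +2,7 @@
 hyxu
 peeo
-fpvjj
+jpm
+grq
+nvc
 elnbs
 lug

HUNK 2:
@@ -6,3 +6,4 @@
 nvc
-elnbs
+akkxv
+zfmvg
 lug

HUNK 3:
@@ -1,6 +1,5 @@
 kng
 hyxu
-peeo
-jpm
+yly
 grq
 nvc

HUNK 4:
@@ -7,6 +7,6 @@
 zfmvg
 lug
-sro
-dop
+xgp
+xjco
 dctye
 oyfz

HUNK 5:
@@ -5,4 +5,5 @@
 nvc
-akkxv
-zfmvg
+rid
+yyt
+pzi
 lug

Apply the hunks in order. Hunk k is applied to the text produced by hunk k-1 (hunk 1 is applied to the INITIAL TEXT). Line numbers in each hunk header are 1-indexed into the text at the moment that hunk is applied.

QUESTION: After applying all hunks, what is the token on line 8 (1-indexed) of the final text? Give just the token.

Answer: pzi

Derivation:
Hunk 1: at line 2 remove [fpvjj] add [jpm,grq,nvc] -> 15 lines: kng hyxu peeo jpm grq nvc elnbs lug sro dop dctye oyfz sgnr imzys siy
Hunk 2: at line 6 remove [elnbs] add [akkxv,zfmvg] -> 16 lines: kng hyxu peeo jpm grq nvc akkxv zfmvg lug sro dop dctye oyfz sgnr imzys siy
Hunk 3: at line 1 remove [peeo,jpm] add [yly] -> 15 lines: kng hyxu yly grq nvc akkxv zfmvg lug sro dop dctye oyfz sgnr imzys siy
Hunk 4: at line 7 remove [sro,dop] add [xgp,xjco] -> 15 lines: kng hyxu yly grq nvc akkxv zfmvg lug xgp xjco dctye oyfz sgnr imzys siy
Hunk 5: at line 5 remove [akkxv,zfmvg] add [rid,yyt,pzi] -> 16 lines: kng hyxu yly grq nvc rid yyt pzi lug xgp xjco dctye oyfz sgnr imzys siy
Final line 8: pzi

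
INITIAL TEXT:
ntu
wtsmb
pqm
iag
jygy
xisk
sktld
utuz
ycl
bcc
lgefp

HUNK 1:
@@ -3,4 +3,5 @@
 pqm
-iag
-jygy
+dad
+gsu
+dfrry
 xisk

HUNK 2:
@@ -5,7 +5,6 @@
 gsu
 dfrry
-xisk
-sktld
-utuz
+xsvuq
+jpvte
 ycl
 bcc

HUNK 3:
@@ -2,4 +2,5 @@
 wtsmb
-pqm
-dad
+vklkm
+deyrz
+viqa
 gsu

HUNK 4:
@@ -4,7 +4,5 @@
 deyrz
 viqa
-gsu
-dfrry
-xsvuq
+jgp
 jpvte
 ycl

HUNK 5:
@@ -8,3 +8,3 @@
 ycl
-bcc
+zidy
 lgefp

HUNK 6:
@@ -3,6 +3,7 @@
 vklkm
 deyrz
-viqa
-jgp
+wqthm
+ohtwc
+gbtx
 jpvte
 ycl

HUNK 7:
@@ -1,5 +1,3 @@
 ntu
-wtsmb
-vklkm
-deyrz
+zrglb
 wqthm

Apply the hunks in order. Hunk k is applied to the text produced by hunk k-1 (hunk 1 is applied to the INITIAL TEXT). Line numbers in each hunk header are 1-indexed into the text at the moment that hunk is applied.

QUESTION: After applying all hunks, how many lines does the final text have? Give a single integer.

Hunk 1: at line 3 remove [iag,jygy] add [dad,gsu,dfrry] -> 12 lines: ntu wtsmb pqm dad gsu dfrry xisk sktld utuz ycl bcc lgefp
Hunk 2: at line 5 remove [xisk,sktld,utuz] add [xsvuq,jpvte] -> 11 lines: ntu wtsmb pqm dad gsu dfrry xsvuq jpvte ycl bcc lgefp
Hunk 3: at line 2 remove [pqm,dad] add [vklkm,deyrz,viqa] -> 12 lines: ntu wtsmb vklkm deyrz viqa gsu dfrry xsvuq jpvte ycl bcc lgefp
Hunk 4: at line 4 remove [gsu,dfrry,xsvuq] add [jgp] -> 10 lines: ntu wtsmb vklkm deyrz viqa jgp jpvte ycl bcc lgefp
Hunk 5: at line 8 remove [bcc] add [zidy] -> 10 lines: ntu wtsmb vklkm deyrz viqa jgp jpvte ycl zidy lgefp
Hunk 6: at line 3 remove [viqa,jgp] add [wqthm,ohtwc,gbtx] -> 11 lines: ntu wtsmb vklkm deyrz wqthm ohtwc gbtx jpvte ycl zidy lgefp
Hunk 7: at line 1 remove [wtsmb,vklkm,deyrz] add [zrglb] -> 9 lines: ntu zrglb wqthm ohtwc gbtx jpvte ycl zidy lgefp
Final line count: 9

Answer: 9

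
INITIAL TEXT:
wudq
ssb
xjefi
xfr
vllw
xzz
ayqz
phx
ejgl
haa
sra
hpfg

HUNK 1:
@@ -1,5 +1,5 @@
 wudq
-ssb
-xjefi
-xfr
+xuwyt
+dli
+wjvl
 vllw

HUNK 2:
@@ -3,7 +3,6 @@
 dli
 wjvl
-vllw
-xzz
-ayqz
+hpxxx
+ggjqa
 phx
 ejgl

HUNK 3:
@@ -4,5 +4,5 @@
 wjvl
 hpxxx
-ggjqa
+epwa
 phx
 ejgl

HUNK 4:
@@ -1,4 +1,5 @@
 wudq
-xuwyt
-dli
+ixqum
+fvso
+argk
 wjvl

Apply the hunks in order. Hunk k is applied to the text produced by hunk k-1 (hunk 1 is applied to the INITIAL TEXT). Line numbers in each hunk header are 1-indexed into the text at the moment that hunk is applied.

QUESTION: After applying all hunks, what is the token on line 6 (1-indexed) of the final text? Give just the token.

Answer: hpxxx

Derivation:
Hunk 1: at line 1 remove [ssb,xjefi,xfr] add [xuwyt,dli,wjvl] -> 12 lines: wudq xuwyt dli wjvl vllw xzz ayqz phx ejgl haa sra hpfg
Hunk 2: at line 3 remove [vllw,xzz,ayqz] add [hpxxx,ggjqa] -> 11 lines: wudq xuwyt dli wjvl hpxxx ggjqa phx ejgl haa sra hpfg
Hunk 3: at line 4 remove [ggjqa] add [epwa] -> 11 lines: wudq xuwyt dli wjvl hpxxx epwa phx ejgl haa sra hpfg
Hunk 4: at line 1 remove [xuwyt,dli] add [ixqum,fvso,argk] -> 12 lines: wudq ixqum fvso argk wjvl hpxxx epwa phx ejgl haa sra hpfg
Final line 6: hpxxx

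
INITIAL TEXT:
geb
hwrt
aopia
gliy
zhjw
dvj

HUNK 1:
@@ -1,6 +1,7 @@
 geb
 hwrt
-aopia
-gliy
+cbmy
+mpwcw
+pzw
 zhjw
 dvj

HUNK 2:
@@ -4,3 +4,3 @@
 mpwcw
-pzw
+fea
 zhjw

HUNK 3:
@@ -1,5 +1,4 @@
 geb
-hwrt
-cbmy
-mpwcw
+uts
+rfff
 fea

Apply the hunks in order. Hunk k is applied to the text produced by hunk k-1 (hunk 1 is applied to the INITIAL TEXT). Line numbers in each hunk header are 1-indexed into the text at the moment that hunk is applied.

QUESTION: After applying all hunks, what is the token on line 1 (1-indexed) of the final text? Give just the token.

Hunk 1: at line 1 remove [aopia,gliy] add [cbmy,mpwcw,pzw] -> 7 lines: geb hwrt cbmy mpwcw pzw zhjw dvj
Hunk 2: at line 4 remove [pzw] add [fea] -> 7 lines: geb hwrt cbmy mpwcw fea zhjw dvj
Hunk 3: at line 1 remove [hwrt,cbmy,mpwcw] add [uts,rfff] -> 6 lines: geb uts rfff fea zhjw dvj
Final line 1: geb

Answer: geb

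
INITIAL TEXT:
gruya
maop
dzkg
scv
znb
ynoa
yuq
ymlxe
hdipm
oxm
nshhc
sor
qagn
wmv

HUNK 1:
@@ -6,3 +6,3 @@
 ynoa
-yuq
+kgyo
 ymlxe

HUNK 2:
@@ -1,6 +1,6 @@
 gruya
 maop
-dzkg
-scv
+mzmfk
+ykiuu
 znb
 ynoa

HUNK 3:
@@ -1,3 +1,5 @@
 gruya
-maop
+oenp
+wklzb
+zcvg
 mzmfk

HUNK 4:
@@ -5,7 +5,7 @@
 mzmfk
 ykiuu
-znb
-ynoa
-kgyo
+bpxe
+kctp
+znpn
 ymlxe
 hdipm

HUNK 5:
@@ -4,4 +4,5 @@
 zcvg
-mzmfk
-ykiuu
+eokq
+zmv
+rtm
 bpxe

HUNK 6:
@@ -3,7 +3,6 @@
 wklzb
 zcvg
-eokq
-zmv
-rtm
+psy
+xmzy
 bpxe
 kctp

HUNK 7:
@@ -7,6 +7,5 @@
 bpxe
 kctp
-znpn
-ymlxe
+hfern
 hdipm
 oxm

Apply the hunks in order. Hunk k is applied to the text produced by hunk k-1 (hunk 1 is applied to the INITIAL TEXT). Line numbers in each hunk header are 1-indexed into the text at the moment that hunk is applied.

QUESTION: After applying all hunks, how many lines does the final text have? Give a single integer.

Answer: 15

Derivation:
Hunk 1: at line 6 remove [yuq] add [kgyo] -> 14 lines: gruya maop dzkg scv znb ynoa kgyo ymlxe hdipm oxm nshhc sor qagn wmv
Hunk 2: at line 1 remove [dzkg,scv] add [mzmfk,ykiuu] -> 14 lines: gruya maop mzmfk ykiuu znb ynoa kgyo ymlxe hdipm oxm nshhc sor qagn wmv
Hunk 3: at line 1 remove [maop] add [oenp,wklzb,zcvg] -> 16 lines: gruya oenp wklzb zcvg mzmfk ykiuu znb ynoa kgyo ymlxe hdipm oxm nshhc sor qagn wmv
Hunk 4: at line 5 remove [znb,ynoa,kgyo] add [bpxe,kctp,znpn] -> 16 lines: gruya oenp wklzb zcvg mzmfk ykiuu bpxe kctp znpn ymlxe hdipm oxm nshhc sor qagn wmv
Hunk 5: at line 4 remove [mzmfk,ykiuu] add [eokq,zmv,rtm] -> 17 lines: gruya oenp wklzb zcvg eokq zmv rtm bpxe kctp znpn ymlxe hdipm oxm nshhc sor qagn wmv
Hunk 6: at line 3 remove [eokq,zmv,rtm] add [psy,xmzy] -> 16 lines: gruya oenp wklzb zcvg psy xmzy bpxe kctp znpn ymlxe hdipm oxm nshhc sor qagn wmv
Hunk 7: at line 7 remove [znpn,ymlxe] add [hfern] -> 15 lines: gruya oenp wklzb zcvg psy xmzy bpxe kctp hfern hdipm oxm nshhc sor qagn wmv
Final line count: 15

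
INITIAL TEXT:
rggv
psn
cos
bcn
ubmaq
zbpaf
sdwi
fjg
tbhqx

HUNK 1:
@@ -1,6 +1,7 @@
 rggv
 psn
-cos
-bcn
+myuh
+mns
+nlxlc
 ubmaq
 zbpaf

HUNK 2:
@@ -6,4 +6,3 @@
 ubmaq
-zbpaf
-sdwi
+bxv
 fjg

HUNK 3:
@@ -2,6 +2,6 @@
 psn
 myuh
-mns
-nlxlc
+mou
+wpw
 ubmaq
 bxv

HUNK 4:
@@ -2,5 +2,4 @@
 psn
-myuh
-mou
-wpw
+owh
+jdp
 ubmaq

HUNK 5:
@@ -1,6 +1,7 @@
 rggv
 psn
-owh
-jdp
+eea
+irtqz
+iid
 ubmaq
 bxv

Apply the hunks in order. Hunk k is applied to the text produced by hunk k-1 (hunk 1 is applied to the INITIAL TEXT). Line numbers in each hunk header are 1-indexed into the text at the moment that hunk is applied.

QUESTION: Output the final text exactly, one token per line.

Answer: rggv
psn
eea
irtqz
iid
ubmaq
bxv
fjg
tbhqx

Derivation:
Hunk 1: at line 1 remove [cos,bcn] add [myuh,mns,nlxlc] -> 10 lines: rggv psn myuh mns nlxlc ubmaq zbpaf sdwi fjg tbhqx
Hunk 2: at line 6 remove [zbpaf,sdwi] add [bxv] -> 9 lines: rggv psn myuh mns nlxlc ubmaq bxv fjg tbhqx
Hunk 3: at line 2 remove [mns,nlxlc] add [mou,wpw] -> 9 lines: rggv psn myuh mou wpw ubmaq bxv fjg tbhqx
Hunk 4: at line 2 remove [myuh,mou,wpw] add [owh,jdp] -> 8 lines: rggv psn owh jdp ubmaq bxv fjg tbhqx
Hunk 5: at line 1 remove [owh,jdp] add [eea,irtqz,iid] -> 9 lines: rggv psn eea irtqz iid ubmaq bxv fjg tbhqx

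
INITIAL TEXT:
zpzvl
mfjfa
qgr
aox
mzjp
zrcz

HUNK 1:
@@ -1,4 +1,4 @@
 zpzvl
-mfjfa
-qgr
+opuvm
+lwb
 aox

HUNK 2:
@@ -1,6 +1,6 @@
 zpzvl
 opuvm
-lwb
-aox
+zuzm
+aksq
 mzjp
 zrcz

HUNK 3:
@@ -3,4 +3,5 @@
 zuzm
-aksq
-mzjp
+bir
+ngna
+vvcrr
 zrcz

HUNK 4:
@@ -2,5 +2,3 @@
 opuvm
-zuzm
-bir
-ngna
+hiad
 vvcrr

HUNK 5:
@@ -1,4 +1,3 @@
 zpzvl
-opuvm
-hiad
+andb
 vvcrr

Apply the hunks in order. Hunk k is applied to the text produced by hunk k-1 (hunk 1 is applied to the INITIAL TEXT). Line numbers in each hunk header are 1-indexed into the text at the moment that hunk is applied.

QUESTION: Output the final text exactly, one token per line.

Answer: zpzvl
andb
vvcrr
zrcz

Derivation:
Hunk 1: at line 1 remove [mfjfa,qgr] add [opuvm,lwb] -> 6 lines: zpzvl opuvm lwb aox mzjp zrcz
Hunk 2: at line 1 remove [lwb,aox] add [zuzm,aksq] -> 6 lines: zpzvl opuvm zuzm aksq mzjp zrcz
Hunk 3: at line 3 remove [aksq,mzjp] add [bir,ngna,vvcrr] -> 7 lines: zpzvl opuvm zuzm bir ngna vvcrr zrcz
Hunk 4: at line 2 remove [zuzm,bir,ngna] add [hiad] -> 5 lines: zpzvl opuvm hiad vvcrr zrcz
Hunk 5: at line 1 remove [opuvm,hiad] add [andb] -> 4 lines: zpzvl andb vvcrr zrcz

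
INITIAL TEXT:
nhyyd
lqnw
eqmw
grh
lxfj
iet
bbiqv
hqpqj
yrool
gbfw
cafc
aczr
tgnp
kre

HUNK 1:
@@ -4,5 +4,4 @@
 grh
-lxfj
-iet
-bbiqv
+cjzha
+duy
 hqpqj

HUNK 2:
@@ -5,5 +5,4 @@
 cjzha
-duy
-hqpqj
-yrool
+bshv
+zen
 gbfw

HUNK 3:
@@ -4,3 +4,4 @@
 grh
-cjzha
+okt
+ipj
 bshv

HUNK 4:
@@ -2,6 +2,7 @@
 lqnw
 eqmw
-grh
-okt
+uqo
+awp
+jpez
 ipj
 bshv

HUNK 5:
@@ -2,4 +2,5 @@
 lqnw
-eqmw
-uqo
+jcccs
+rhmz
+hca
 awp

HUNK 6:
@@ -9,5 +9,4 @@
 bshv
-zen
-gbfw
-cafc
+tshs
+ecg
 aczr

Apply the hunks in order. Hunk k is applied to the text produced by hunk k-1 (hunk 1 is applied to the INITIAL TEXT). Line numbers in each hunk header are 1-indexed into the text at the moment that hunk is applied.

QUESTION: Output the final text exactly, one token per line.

Hunk 1: at line 4 remove [lxfj,iet,bbiqv] add [cjzha,duy] -> 13 lines: nhyyd lqnw eqmw grh cjzha duy hqpqj yrool gbfw cafc aczr tgnp kre
Hunk 2: at line 5 remove [duy,hqpqj,yrool] add [bshv,zen] -> 12 lines: nhyyd lqnw eqmw grh cjzha bshv zen gbfw cafc aczr tgnp kre
Hunk 3: at line 4 remove [cjzha] add [okt,ipj] -> 13 lines: nhyyd lqnw eqmw grh okt ipj bshv zen gbfw cafc aczr tgnp kre
Hunk 4: at line 2 remove [grh,okt] add [uqo,awp,jpez] -> 14 lines: nhyyd lqnw eqmw uqo awp jpez ipj bshv zen gbfw cafc aczr tgnp kre
Hunk 5: at line 2 remove [eqmw,uqo] add [jcccs,rhmz,hca] -> 15 lines: nhyyd lqnw jcccs rhmz hca awp jpez ipj bshv zen gbfw cafc aczr tgnp kre
Hunk 6: at line 9 remove [zen,gbfw,cafc] add [tshs,ecg] -> 14 lines: nhyyd lqnw jcccs rhmz hca awp jpez ipj bshv tshs ecg aczr tgnp kre

Answer: nhyyd
lqnw
jcccs
rhmz
hca
awp
jpez
ipj
bshv
tshs
ecg
aczr
tgnp
kre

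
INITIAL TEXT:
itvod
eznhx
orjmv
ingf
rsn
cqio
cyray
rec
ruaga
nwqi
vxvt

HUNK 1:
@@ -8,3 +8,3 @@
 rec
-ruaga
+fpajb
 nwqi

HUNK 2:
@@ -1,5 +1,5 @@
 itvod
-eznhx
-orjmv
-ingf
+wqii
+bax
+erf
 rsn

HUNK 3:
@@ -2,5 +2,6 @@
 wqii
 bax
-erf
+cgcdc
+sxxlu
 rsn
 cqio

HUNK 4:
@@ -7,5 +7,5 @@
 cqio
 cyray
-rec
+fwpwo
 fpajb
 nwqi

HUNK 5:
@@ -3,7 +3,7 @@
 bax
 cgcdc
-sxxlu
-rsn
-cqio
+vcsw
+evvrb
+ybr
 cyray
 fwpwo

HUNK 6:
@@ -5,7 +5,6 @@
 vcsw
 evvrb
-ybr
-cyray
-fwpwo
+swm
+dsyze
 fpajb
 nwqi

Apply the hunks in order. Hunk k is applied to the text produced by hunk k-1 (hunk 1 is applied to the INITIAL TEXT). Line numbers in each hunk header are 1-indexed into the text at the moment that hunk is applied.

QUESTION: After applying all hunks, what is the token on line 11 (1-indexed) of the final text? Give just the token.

Hunk 1: at line 8 remove [ruaga] add [fpajb] -> 11 lines: itvod eznhx orjmv ingf rsn cqio cyray rec fpajb nwqi vxvt
Hunk 2: at line 1 remove [eznhx,orjmv,ingf] add [wqii,bax,erf] -> 11 lines: itvod wqii bax erf rsn cqio cyray rec fpajb nwqi vxvt
Hunk 3: at line 2 remove [erf] add [cgcdc,sxxlu] -> 12 lines: itvod wqii bax cgcdc sxxlu rsn cqio cyray rec fpajb nwqi vxvt
Hunk 4: at line 7 remove [rec] add [fwpwo] -> 12 lines: itvod wqii bax cgcdc sxxlu rsn cqio cyray fwpwo fpajb nwqi vxvt
Hunk 5: at line 3 remove [sxxlu,rsn,cqio] add [vcsw,evvrb,ybr] -> 12 lines: itvod wqii bax cgcdc vcsw evvrb ybr cyray fwpwo fpajb nwqi vxvt
Hunk 6: at line 5 remove [ybr,cyray,fwpwo] add [swm,dsyze] -> 11 lines: itvod wqii bax cgcdc vcsw evvrb swm dsyze fpajb nwqi vxvt
Final line 11: vxvt

Answer: vxvt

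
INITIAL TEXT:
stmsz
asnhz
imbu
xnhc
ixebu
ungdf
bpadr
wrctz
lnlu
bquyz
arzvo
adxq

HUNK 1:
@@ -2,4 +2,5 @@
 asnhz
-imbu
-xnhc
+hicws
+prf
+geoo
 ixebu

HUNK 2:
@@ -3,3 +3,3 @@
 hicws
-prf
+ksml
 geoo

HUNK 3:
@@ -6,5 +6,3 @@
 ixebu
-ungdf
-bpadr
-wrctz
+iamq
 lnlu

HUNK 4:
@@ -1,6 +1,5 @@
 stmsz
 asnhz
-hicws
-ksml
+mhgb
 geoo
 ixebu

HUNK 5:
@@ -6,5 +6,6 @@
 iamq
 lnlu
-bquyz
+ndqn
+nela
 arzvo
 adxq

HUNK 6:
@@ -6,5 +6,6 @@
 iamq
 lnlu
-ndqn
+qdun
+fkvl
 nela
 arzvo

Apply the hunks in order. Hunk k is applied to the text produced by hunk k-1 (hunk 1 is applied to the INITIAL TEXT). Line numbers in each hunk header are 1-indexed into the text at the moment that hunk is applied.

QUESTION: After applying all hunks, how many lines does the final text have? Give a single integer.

Hunk 1: at line 2 remove [imbu,xnhc] add [hicws,prf,geoo] -> 13 lines: stmsz asnhz hicws prf geoo ixebu ungdf bpadr wrctz lnlu bquyz arzvo adxq
Hunk 2: at line 3 remove [prf] add [ksml] -> 13 lines: stmsz asnhz hicws ksml geoo ixebu ungdf bpadr wrctz lnlu bquyz arzvo adxq
Hunk 3: at line 6 remove [ungdf,bpadr,wrctz] add [iamq] -> 11 lines: stmsz asnhz hicws ksml geoo ixebu iamq lnlu bquyz arzvo adxq
Hunk 4: at line 1 remove [hicws,ksml] add [mhgb] -> 10 lines: stmsz asnhz mhgb geoo ixebu iamq lnlu bquyz arzvo adxq
Hunk 5: at line 6 remove [bquyz] add [ndqn,nela] -> 11 lines: stmsz asnhz mhgb geoo ixebu iamq lnlu ndqn nela arzvo adxq
Hunk 6: at line 6 remove [ndqn] add [qdun,fkvl] -> 12 lines: stmsz asnhz mhgb geoo ixebu iamq lnlu qdun fkvl nela arzvo adxq
Final line count: 12

Answer: 12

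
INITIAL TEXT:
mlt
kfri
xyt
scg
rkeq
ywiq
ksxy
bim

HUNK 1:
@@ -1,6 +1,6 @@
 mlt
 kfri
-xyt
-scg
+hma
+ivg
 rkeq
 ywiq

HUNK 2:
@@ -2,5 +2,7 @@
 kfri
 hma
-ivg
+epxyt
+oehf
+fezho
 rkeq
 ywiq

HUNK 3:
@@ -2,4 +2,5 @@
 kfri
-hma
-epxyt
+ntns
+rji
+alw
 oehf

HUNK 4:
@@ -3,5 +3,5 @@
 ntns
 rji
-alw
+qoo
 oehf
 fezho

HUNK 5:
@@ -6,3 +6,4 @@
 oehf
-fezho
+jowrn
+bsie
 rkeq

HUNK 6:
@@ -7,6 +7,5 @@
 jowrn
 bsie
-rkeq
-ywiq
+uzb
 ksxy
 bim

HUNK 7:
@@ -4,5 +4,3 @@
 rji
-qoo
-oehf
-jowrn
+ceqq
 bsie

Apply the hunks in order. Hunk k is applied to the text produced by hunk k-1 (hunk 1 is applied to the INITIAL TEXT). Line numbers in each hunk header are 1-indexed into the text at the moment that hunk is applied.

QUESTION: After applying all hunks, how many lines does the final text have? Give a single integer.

Hunk 1: at line 1 remove [xyt,scg] add [hma,ivg] -> 8 lines: mlt kfri hma ivg rkeq ywiq ksxy bim
Hunk 2: at line 2 remove [ivg] add [epxyt,oehf,fezho] -> 10 lines: mlt kfri hma epxyt oehf fezho rkeq ywiq ksxy bim
Hunk 3: at line 2 remove [hma,epxyt] add [ntns,rji,alw] -> 11 lines: mlt kfri ntns rji alw oehf fezho rkeq ywiq ksxy bim
Hunk 4: at line 3 remove [alw] add [qoo] -> 11 lines: mlt kfri ntns rji qoo oehf fezho rkeq ywiq ksxy bim
Hunk 5: at line 6 remove [fezho] add [jowrn,bsie] -> 12 lines: mlt kfri ntns rji qoo oehf jowrn bsie rkeq ywiq ksxy bim
Hunk 6: at line 7 remove [rkeq,ywiq] add [uzb] -> 11 lines: mlt kfri ntns rji qoo oehf jowrn bsie uzb ksxy bim
Hunk 7: at line 4 remove [qoo,oehf,jowrn] add [ceqq] -> 9 lines: mlt kfri ntns rji ceqq bsie uzb ksxy bim
Final line count: 9

Answer: 9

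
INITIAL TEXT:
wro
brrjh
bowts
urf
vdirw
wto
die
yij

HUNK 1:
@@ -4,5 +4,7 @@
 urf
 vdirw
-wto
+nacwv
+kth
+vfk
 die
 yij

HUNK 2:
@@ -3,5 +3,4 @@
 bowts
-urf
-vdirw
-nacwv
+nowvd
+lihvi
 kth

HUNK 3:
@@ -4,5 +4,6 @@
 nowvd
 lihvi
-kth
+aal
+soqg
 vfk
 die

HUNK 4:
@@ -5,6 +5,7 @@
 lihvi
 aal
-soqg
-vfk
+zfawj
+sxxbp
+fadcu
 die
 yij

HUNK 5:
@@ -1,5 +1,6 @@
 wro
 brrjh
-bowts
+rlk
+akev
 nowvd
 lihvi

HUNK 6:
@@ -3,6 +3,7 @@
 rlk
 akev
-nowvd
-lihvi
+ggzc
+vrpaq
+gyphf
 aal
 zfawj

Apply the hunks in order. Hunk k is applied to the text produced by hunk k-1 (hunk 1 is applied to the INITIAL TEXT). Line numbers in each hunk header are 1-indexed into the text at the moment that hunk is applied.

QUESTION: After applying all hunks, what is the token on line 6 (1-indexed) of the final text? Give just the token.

Answer: vrpaq

Derivation:
Hunk 1: at line 4 remove [wto] add [nacwv,kth,vfk] -> 10 lines: wro brrjh bowts urf vdirw nacwv kth vfk die yij
Hunk 2: at line 3 remove [urf,vdirw,nacwv] add [nowvd,lihvi] -> 9 lines: wro brrjh bowts nowvd lihvi kth vfk die yij
Hunk 3: at line 4 remove [kth] add [aal,soqg] -> 10 lines: wro brrjh bowts nowvd lihvi aal soqg vfk die yij
Hunk 4: at line 5 remove [soqg,vfk] add [zfawj,sxxbp,fadcu] -> 11 lines: wro brrjh bowts nowvd lihvi aal zfawj sxxbp fadcu die yij
Hunk 5: at line 1 remove [bowts] add [rlk,akev] -> 12 lines: wro brrjh rlk akev nowvd lihvi aal zfawj sxxbp fadcu die yij
Hunk 6: at line 3 remove [nowvd,lihvi] add [ggzc,vrpaq,gyphf] -> 13 lines: wro brrjh rlk akev ggzc vrpaq gyphf aal zfawj sxxbp fadcu die yij
Final line 6: vrpaq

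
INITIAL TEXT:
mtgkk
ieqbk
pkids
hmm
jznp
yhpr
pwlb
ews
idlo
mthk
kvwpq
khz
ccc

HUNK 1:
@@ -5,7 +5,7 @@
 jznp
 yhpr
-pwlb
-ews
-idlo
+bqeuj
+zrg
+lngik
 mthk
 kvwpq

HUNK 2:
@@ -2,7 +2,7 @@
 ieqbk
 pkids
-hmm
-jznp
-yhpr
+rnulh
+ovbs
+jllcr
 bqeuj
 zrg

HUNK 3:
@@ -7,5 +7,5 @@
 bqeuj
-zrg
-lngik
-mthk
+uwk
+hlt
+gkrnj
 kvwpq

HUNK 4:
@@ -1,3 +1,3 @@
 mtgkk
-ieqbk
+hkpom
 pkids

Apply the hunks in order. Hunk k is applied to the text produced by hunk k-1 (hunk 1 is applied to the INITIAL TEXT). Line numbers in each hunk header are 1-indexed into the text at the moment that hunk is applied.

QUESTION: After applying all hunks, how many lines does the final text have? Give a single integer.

Answer: 13

Derivation:
Hunk 1: at line 5 remove [pwlb,ews,idlo] add [bqeuj,zrg,lngik] -> 13 lines: mtgkk ieqbk pkids hmm jznp yhpr bqeuj zrg lngik mthk kvwpq khz ccc
Hunk 2: at line 2 remove [hmm,jznp,yhpr] add [rnulh,ovbs,jllcr] -> 13 lines: mtgkk ieqbk pkids rnulh ovbs jllcr bqeuj zrg lngik mthk kvwpq khz ccc
Hunk 3: at line 7 remove [zrg,lngik,mthk] add [uwk,hlt,gkrnj] -> 13 lines: mtgkk ieqbk pkids rnulh ovbs jllcr bqeuj uwk hlt gkrnj kvwpq khz ccc
Hunk 4: at line 1 remove [ieqbk] add [hkpom] -> 13 lines: mtgkk hkpom pkids rnulh ovbs jllcr bqeuj uwk hlt gkrnj kvwpq khz ccc
Final line count: 13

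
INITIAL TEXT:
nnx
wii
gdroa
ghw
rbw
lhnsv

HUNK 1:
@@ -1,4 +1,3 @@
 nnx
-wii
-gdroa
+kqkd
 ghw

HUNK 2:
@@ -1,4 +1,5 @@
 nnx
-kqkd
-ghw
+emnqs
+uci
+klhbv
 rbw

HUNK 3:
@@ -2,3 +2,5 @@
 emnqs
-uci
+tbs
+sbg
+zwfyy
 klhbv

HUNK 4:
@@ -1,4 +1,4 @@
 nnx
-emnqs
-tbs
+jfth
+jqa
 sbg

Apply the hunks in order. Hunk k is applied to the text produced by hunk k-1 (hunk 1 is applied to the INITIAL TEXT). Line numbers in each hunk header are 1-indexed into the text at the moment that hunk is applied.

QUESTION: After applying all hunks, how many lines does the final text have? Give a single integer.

Answer: 8

Derivation:
Hunk 1: at line 1 remove [wii,gdroa] add [kqkd] -> 5 lines: nnx kqkd ghw rbw lhnsv
Hunk 2: at line 1 remove [kqkd,ghw] add [emnqs,uci,klhbv] -> 6 lines: nnx emnqs uci klhbv rbw lhnsv
Hunk 3: at line 2 remove [uci] add [tbs,sbg,zwfyy] -> 8 lines: nnx emnqs tbs sbg zwfyy klhbv rbw lhnsv
Hunk 4: at line 1 remove [emnqs,tbs] add [jfth,jqa] -> 8 lines: nnx jfth jqa sbg zwfyy klhbv rbw lhnsv
Final line count: 8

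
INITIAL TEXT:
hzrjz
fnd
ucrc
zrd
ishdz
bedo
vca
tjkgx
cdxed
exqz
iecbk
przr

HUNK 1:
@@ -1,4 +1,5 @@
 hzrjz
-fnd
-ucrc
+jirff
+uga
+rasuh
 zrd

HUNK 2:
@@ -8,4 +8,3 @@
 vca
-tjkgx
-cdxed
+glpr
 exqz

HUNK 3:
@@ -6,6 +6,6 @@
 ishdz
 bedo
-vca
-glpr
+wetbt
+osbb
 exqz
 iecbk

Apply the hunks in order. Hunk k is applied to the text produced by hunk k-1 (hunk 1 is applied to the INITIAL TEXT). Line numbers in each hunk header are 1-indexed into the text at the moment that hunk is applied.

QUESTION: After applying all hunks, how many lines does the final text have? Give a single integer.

Hunk 1: at line 1 remove [fnd,ucrc] add [jirff,uga,rasuh] -> 13 lines: hzrjz jirff uga rasuh zrd ishdz bedo vca tjkgx cdxed exqz iecbk przr
Hunk 2: at line 8 remove [tjkgx,cdxed] add [glpr] -> 12 lines: hzrjz jirff uga rasuh zrd ishdz bedo vca glpr exqz iecbk przr
Hunk 3: at line 6 remove [vca,glpr] add [wetbt,osbb] -> 12 lines: hzrjz jirff uga rasuh zrd ishdz bedo wetbt osbb exqz iecbk przr
Final line count: 12

Answer: 12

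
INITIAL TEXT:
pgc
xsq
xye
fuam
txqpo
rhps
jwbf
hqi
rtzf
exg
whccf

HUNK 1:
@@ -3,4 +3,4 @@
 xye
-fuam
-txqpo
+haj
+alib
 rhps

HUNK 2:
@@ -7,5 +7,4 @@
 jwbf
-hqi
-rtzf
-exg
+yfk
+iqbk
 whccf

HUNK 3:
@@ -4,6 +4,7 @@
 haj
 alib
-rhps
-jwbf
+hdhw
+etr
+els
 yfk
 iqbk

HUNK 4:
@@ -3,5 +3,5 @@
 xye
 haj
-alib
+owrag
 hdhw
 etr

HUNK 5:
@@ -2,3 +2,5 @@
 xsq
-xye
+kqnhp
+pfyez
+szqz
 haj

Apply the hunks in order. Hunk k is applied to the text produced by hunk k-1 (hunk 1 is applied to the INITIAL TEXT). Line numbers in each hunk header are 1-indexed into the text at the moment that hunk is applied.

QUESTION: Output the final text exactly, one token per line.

Answer: pgc
xsq
kqnhp
pfyez
szqz
haj
owrag
hdhw
etr
els
yfk
iqbk
whccf

Derivation:
Hunk 1: at line 3 remove [fuam,txqpo] add [haj,alib] -> 11 lines: pgc xsq xye haj alib rhps jwbf hqi rtzf exg whccf
Hunk 2: at line 7 remove [hqi,rtzf,exg] add [yfk,iqbk] -> 10 lines: pgc xsq xye haj alib rhps jwbf yfk iqbk whccf
Hunk 3: at line 4 remove [rhps,jwbf] add [hdhw,etr,els] -> 11 lines: pgc xsq xye haj alib hdhw etr els yfk iqbk whccf
Hunk 4: at line 3 remove [alib] add [owrag] -> 11 lines: pgc xsq xye haj owrag hdhw etr els yfk iqbk whccf
Hunk 5: at line 2 remove [xye] add [kqnhp,pfyez,szqz] -> 13 lines: pgc xsq kqnhp pfyez szqz haj owrag hdhw etr els yfk iqbk whccf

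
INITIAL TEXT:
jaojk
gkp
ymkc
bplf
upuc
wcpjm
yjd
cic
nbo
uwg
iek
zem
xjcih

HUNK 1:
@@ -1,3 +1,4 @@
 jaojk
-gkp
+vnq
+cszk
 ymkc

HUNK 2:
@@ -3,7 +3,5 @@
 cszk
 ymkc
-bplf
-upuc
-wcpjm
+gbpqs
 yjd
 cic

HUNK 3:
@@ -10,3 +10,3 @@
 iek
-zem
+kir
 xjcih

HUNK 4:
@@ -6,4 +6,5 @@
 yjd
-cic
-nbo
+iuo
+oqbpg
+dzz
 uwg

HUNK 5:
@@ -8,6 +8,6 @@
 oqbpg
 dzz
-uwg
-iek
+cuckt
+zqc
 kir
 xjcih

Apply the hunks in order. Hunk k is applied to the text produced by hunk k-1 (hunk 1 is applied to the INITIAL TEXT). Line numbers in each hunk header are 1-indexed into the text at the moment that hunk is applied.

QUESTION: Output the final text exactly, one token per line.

Answer: jaojk
vnq
cszk
ymkc
gbpqs
yjd
iuo
oqbpg
dzz
cuckt
zqc
kir
xjcih

Derivation:
Hunk 1: at line 1 remove [gkp] add [vnq,cszk] -> 14 lines: jaojk vnq cszk ymkc bplf upuc wcpjm yjd cic nbo uwg iek zem xjcih
Hunk 2: at line 3 remove [bplf,upuc,wcpjm] add [gbpqs] -> 12 lines: jaojk vnq cszk ymkc gbpqs yjd cic nbo uwg iek zem xjcih
Hunk 3: at line 10 remove [zem] add [kir] -> 12 lines: jaojk vnq cszk ymkc gbpqs yjd cic nbo uwg iek kir xjcih
Hunk 4: at line 6 remove [cic,nbo] add [iuo,oqbpg,dzz] -> 13 lines: jaojk vnq cszk ymkc gbpqs yjd iuo oqbpg dzz uwg iek kir xjcih
Hunk 5: at line 8 remove [uwg,iek] add [cuckt,zqc] -> 13 lines: jaojk vnq cszk ymkc gbpqs yjd iuo oqbpg dzz cuckt zqc kir xjcih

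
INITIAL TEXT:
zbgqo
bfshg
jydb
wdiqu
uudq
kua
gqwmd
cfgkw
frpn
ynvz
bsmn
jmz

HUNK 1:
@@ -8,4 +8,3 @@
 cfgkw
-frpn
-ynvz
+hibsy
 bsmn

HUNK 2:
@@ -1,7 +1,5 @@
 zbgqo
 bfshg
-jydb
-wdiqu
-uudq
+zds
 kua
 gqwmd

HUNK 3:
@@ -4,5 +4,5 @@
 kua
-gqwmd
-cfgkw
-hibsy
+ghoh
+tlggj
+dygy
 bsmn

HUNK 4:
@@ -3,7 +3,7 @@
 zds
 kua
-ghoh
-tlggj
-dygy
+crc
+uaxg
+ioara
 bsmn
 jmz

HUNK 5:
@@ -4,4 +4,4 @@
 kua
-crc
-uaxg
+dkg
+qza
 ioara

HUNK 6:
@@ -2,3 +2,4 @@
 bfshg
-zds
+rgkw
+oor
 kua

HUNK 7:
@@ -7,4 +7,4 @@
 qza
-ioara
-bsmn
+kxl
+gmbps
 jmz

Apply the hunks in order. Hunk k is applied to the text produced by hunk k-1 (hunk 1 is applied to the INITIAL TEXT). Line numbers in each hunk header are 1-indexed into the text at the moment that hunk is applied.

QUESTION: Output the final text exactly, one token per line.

Hunk 1: at line 8 remove [frpn,ynvz] add [hibsy] -> 11 lines: zbgqo bfshg jydb wdiqu uudq kua gqwmd cfgkw hibsy bsmn jmz
Hunk 2: at line 1 remove [jydb,wdiqu,uudq] add [zds] -> 9 lines: zbgqo bfshg zds kua gqwmd cfgkw hibsy bsmn jmz
Hunk 3: at line 4 remove [gqwmd,cfgkw,hibsy] add [ghoh,tlggj,dygy] -> 9 lines: zbgqo bfshg zds kua ghoh tlggj dygy bsmn jmz
Hunk 4: at line 3 remove [ghoh,tlggj,dygy] add [crc,uaxg,ioara] -> 9 lines: zbgqo bfshg zds kua crc uaxg ioara bsmn jmz
Hunk 5: at line 4 remove [crc,uaxg] add [dkg,qza] -> 9 lines: zbgqo bfshg zds kua dkg qza ioara bsmn jmz
Hunk 6: at line 2 remove [zds] add [rgkw,oor] -> 10 lines: zbgqo bfshg rgkw oor kua dkg qza ioara bsmn jmz
Hunk 7: at line 7 remove [ioara,bsmn] add [kxl,gmbps] -> 10 lines: zbgqo bfshg rgkw oor kua dkg qza kxl gmbps jmz

Answer: zbgqo
bfshg
rgkw
oor
kua
dkg
qza
kxl
gmbps
jmz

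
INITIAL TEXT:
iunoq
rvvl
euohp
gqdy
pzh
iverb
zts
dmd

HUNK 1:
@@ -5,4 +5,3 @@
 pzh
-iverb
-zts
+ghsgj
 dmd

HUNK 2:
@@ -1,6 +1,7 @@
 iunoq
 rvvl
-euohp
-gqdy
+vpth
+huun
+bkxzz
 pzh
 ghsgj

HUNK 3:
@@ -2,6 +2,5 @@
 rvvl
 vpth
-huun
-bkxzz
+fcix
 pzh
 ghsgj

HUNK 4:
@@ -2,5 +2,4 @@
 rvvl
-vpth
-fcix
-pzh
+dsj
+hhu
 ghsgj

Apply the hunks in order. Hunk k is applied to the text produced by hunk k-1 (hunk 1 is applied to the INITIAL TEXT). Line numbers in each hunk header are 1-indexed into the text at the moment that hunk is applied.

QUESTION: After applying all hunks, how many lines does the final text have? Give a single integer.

Answer: 6

Derivation:
Hunk 1: at line 5 remove [iverb,zts] add [ghsgj] -> 7 lines: iunoq rvvl euohp gqdy pzh ghsgj dmd
Hunk 2: at line 1 remove [euohp,gqdy] add [vpth,huun,bkxzz] -> 8 lines: iunoq rvvl vpth huun bkxzz pzh ghsgj dmd
Hunk 3: at line 2 remove [huun,bkxzz] add [fcix] -> 7 lines: iunoq rvvl vpth fcix pzh ghsgj dmd
Hunk 4: at line 2 remove [vpth,fcix,pzh] add [dsj,hhu] -> 6 lines: iunoq rvvl dsj hhu ghsgj dmd
Final line count: 6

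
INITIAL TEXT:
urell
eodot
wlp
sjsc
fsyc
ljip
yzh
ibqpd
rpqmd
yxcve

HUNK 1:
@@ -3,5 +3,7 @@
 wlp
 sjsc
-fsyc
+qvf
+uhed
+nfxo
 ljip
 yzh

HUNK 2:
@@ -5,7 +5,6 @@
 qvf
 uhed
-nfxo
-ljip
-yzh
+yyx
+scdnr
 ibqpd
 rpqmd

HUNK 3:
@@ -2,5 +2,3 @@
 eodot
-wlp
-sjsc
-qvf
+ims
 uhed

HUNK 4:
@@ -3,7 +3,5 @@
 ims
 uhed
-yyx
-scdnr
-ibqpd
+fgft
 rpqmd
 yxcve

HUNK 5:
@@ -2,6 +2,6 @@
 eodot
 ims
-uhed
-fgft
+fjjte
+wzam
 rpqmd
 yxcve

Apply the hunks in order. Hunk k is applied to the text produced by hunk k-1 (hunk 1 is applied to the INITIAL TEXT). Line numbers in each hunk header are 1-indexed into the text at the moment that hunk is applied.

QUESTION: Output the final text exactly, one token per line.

Answer: urell
eodot
ims
fjjte
wzam
rpqmd
yxcve

Derivation:
Hunk 1: at line 3 remove [fsyc] add [qvf,uhed,nfxo] -> 12 lines: urell eodot wlp sjsc qvf uhed nfxo ljip yzh ibqpd rpqmd yxcve
Hunk 2: at line 5 remove [nfxo,ljip,yzh] add [yyx,scdnr] -> 11 lines: urell eodot wlp sjsc qvf uhed yyx scdnr ibqpd rpqmd yxcve
Hunk 3: at line 2 remove [wlp,sjsc,qvf] add [ims] -> 9 lines: urell eodot ims uhed yyx scdnr ibqpd rpqmd yxcve
Hunk 4: at line 3 remove [yyx,scdnr,ibqpd] add [fgft] -> 7 lines: urell eodot ims uhed fgft rpqmd yxcve
Hunk 5: at line 2 remove [uhed,fgft] add [fjjte,wzam] -> 7 lines: urell eodot ims fjjte wzam rpqmd yxcve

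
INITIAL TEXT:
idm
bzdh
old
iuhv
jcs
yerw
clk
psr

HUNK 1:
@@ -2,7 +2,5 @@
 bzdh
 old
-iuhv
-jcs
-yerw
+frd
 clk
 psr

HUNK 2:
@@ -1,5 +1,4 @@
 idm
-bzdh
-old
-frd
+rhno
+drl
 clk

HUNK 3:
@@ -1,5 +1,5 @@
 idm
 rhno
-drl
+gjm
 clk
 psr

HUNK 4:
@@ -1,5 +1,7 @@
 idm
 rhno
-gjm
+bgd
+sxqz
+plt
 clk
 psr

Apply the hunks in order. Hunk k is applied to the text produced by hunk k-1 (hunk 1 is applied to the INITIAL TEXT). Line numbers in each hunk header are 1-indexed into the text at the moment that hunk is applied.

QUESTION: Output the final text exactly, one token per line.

Answer: idm
rhno
bgd
sxqz
plt
clk
psr

Derivation:
Hunk 1: at line 2 remove [iuhv,jcs,yerw] add [frd] -> 6 lines: idm bzdh old frd clk psr
Hunk 2: at line 1 remove [bzdh,old,frd] add [rhno,drl] -> 5 lines: idm rhno drl clk psr
Hunk 3: at line 1 remove [drl] add [gjm] -> 5 lines: idm rhno gjm clk psr
Hunk 4: at line 1 remove [gjm] add [bgd,sxqz,plt] -> 7 lines: idm rhno bgd sxqz plt clk psr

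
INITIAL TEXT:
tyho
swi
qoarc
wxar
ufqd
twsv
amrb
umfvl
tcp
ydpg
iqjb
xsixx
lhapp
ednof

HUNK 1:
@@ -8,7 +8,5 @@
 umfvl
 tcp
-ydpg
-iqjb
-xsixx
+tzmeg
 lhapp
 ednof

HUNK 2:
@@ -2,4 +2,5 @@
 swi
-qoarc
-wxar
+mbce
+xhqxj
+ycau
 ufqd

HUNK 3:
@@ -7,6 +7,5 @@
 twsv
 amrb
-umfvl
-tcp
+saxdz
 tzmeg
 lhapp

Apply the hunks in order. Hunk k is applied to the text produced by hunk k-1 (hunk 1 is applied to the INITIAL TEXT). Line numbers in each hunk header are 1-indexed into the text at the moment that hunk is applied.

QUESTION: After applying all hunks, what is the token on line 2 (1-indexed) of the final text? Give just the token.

Hunk 1: at line 8 remove [ydpg,iqjb,xsixx] add [tzmeg] -> 12 lines: tyho swi qoarc wxar ufqd twsv amrb umfvl tcp tzmeg lhapp ednof
Hunk 2: at line 2 remove [qoarc,wxar] add [mbce,xhqxj,ycau] -> 13 lines: tyho swi mbce xhqxj ycau ufqd twsv amrb umfvl tcp tzmeg lhapp ednof
Hunk 3: at line 7 remove [umfvl,tcp] add [saxdz] -> 12 lines: tyho swi mbce xhqxj ycau ufqd twsv amrb saxdz tzmeg lhapp ednof
Final line 2: swi

Answer: swi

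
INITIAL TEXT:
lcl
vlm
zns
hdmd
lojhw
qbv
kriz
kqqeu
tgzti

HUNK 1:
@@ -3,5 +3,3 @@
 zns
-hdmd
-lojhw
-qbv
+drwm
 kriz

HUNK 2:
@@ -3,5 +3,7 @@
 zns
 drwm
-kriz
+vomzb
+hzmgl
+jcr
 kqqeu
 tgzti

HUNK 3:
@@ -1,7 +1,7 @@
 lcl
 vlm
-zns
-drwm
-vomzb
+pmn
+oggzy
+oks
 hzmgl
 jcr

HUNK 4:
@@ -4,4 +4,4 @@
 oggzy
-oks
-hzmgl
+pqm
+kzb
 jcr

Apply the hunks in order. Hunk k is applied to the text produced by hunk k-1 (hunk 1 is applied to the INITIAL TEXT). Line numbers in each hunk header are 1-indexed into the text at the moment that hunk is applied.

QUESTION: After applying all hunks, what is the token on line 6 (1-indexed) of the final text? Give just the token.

Answer: kzb

Derivation:
Hunk 1: at line 3 remove [hdmd,lojhw,qbv] add [drwm] -> 7 lines: lcl vlm zns drwm kriz kqqeu tgzti
Hunk 2: at line 3 remove [kriz] add [vomzb,hzmgl,jcr] -> 9 lines: lcl vlm zns drwm vomzb hzmgl jcr kqqeu tgzti
Hunk 3: at line 1 remove [zns,drwm,vomzb] add [pmn,oggzy,oks] -> 9 lines: lcl vlm pmn oggzy oks hzmgl jcr kqqeu tgzti
Hunk 4: at line 4 remove [oks,hzmgl] add [pqm,kzb] -> 9 lines: lcl vlm pmn oggzy pqm kzb jcr kqqeu tgzti
Final line 6: kzb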